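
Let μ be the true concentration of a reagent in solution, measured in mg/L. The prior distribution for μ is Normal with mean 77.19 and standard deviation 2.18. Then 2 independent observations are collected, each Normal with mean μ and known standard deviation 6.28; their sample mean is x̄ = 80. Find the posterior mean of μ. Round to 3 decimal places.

Prior precision 1/τ₀² = 1/2.18² = 0.210420; data precision n/σ² = 2/6.28² = 0.0507120.
Posterior precision = 0.210420 + 0.0507120 = 0.261132.
Posterior mean = (0.210420·77.19 + 0.0507120·80) / 0.261132 = 77.736.

Posterior mean ≈ 77.736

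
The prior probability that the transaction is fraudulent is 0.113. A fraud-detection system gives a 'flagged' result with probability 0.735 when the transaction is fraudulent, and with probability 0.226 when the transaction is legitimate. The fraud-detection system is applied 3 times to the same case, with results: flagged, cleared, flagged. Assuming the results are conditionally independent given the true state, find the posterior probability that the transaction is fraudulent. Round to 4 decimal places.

Posterior P(H) ≈ 0.3157

Let H be the event that the transaction is fraudulent; start with P(H) = 0.113. P('flagged'|H) = 0.735, P('flagged'|¬H) = 0.226.
Update on result 1 ('flagged'): P(H) ← 0.735·0.1130 / (0.735·0.1130 + 0.226·0.8870) = 0.083055/0.28352 = 0.2929.
Update on result 2 ('cleared'): P(H) ← 0.265·0.2929 / (0.265·0.2929 + 0.774·0.7071) = 0.077631/0.62489 = 0.1242.
Update on result 3 ('flagged'): P(H) ← 0.735·0.1242 / (0.735·0.1242 + 0.226·0.8758) = 0.091309/0.28923 = 0.3157.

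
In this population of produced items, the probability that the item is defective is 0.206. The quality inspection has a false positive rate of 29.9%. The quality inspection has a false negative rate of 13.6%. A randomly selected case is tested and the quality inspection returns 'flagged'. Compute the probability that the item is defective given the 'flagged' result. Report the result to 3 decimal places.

Write H for 'the item is defective'. Prior odds H:¬H = 0.206/0.794 = 0.25945. For the 'flagged' outcome, the likelihood ratio is 0.864/0.299 = 2.8896.
Posterior odds = 0.25945 × 2.8896 = 0.74970, so P(H|E) = 0.74970/(1+0.74970) = 0.428.

P(H | E) ≈ 0.428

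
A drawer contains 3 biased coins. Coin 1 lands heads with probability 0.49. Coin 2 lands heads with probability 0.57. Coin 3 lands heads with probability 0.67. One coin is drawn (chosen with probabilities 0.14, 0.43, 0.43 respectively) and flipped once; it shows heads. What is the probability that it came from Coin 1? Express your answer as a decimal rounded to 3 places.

Posterior probability ≈ 0.114

P(heads|C1) = 0.49; P(heads|C2) = 0.57; P(heads|C3) = 0.67.
Prior × likelihood for each source: 0.14·0.49=0.06860, 0.43·0.57=0.2451, 0.43·0.67=0.2881. Summing gives P(heads) = 0.60180.
P(Coin 1 | heads) = 0.06860 / 0.60180 = 0.114.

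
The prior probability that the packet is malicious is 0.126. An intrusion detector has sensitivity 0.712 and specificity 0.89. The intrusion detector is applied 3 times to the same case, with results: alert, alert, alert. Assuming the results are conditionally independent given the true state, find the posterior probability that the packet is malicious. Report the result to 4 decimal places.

Posterior P(H) ≈ 0.9751

Let H be the event that the packet is malicious; start with P(H) = 0.126. P('alert'|H) = 0.712, P('alert'|¬H) = 0.11.
Update on result 1 ('alert'): P(H) ← 0.712·0.1260 / (0.712·0.1260 + 0.11·0.8740) = 0.089712/0.18585 = 0.4827.
Update on result 2 ('alert'): P(H) ← 0.712·0.4827 / (0.712·0.4827 + 0.11·0.5173) = 0.34369/0.40059 = 0.8580.
Update on result 3 ('alert'): P(H) ← 0.712·0.8580 / (0.712·0.8580 + 0.11·0.1420) = 0.61086/0.62649 = 0.9751.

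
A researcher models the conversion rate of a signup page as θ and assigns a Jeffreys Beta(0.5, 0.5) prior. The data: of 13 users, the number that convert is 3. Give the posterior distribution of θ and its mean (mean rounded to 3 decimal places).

Posterior: Beta(3.5, 10.5); mean ≈ 0.250

The binomial likelihood is conjugate to the Beta prior: with 3 successes and 10 failures, the posterior is Beta(0.5+3, 0.5+10) = Beta(3.5, 10.5).
Posterior mean = α/(α+β) = 3.5/14 = 0.250.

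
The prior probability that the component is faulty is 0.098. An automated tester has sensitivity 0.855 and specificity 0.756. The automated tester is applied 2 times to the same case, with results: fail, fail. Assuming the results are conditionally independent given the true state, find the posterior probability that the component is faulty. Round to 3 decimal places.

Posterior P(H) ≈ 0.572

Let H be the event that the component is faulty; start with P(H) = 0.098. P('fail'|H) = 0.855, P('fail'|¬H) = 0.244.
Update on result 1 ('fail'): P(H) ← 0.855·0.0980 / (0.855·0.0980 + 0.244·0.9020) = 0.083790/0.30388 = 0.2757.
Update on result 2 ('fail'): P(H) ← 0.855·0.2757 / (0.855·0.2757 + 0.244·0.7243) = 0.23575/0.41247 = 0.5716.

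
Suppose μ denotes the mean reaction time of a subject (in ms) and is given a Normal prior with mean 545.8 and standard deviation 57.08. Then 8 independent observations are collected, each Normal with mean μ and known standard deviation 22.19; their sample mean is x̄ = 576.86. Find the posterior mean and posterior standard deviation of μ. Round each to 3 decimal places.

Posterior mean ≈ 576.284; posterior SD ≈ 7.772

With known σ, the Normal prior is conjugate. Weight on the data is w = (n/σ²)/(n/σ² + 1/τ₀²) = 0.0162471/(0.0162471+0.00030692) = 0.98146.
Posterior mean = w·x̄ + (1−w)·μ₀ = 0.98146·576.86 + 0.018541·545.8 = 576.284. Posterior variance = 1/(0.0162471+0.00030692) = 60.4083, so SD = 7.772.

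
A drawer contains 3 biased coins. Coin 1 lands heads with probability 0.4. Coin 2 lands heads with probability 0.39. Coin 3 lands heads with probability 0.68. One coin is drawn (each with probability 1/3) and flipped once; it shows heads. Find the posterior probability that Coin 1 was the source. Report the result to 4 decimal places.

Posterior probability ≈ 0.2721

Tabulate prior·likelihood by source: [1] prior 0.333333, lik 0.4, product 0.1333; [2] prior 0.333333, lik 0.39, product 0.1300; [3] prior 0.333333, lik 0.68, product 0.2267.
Normalizing constant = 0.49000; the posterior for Coin 1 is its product over the sum, 0.1333/0.49000 = 0.2721.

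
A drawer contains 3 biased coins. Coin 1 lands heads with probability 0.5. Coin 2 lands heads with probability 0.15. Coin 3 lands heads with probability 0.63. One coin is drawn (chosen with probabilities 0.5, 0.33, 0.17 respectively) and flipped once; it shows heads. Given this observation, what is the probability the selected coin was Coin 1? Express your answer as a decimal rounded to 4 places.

P(heads|C1) = 0.5; P(heads|C2) = 0.15; P(heads|C3) = 0.63.
Prior × likelihood for each source: 0.5·0.5=0.2500, 0.33·0.15=0.04950, 0.17·0.63=0.1071. Summing gives P(heads) = 0.40660.
P(Coin 1 | heads) = 0.2500 / 0.40660 = 0.6149.

Posterior probability ≈ 0.6149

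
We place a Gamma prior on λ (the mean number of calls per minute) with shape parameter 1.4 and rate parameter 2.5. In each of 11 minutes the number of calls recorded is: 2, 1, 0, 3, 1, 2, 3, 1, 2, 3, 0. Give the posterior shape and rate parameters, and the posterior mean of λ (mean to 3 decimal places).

Posterior: Gamma(shape=19.4, rate=13.5); mean ≈ 1.437

The Poisson likelihood adds the total count to the shape and the number of exposure periods to the rate. Here ∑xᵢ = 18 and n = 11, so shape 1.4→19.4 and rate 2.5→13.5.
E[λ | data] = 19.4/13.5 = 1.437.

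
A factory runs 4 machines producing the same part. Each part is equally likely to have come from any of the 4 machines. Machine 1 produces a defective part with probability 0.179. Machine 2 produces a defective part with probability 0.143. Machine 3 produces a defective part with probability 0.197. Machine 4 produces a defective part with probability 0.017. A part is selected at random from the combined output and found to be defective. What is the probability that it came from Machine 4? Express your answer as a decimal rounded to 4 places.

Posterior probability ≈ 0.0317

Tabulate prior·likelihood by source: [1] prior 0.25, lik 0.179, product 0.04475; [2] prior 0.25, lik 0.143, product 0.03575; [3] prior 0.25, lik 0.197, product 0.04925; [4] prior 0.25, lik 0.017, product 0.004250.
Normalizing constant = 0.13400; the posterior for Machine 4 is its product over the sum, 0.004250/0.13400 = 0.0317.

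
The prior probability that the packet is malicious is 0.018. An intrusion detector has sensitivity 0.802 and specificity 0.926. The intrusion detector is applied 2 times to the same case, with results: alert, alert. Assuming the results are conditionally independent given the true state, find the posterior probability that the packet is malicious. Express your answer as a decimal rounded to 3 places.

Let H be the event that the packet is malicious; start with P(H) = 0.018. P('alert'|H) = 0.802, P('alert'|¬H) = 0.074.
Update on result 1 ('alert'): P(H) ← 0.802·0.0180 / (0.802·0.0180 + 0.074·0.9820) = 0.014436/0.087104 = 0.1657.
Update on result 2 ('alert'): P(H) ← 0.802·0.1657 / (0.802·0.1657 + 0.074·0.8343) = 0.13292/0.19465 = 0.6828.

Posterior P(H) ≈ 0.683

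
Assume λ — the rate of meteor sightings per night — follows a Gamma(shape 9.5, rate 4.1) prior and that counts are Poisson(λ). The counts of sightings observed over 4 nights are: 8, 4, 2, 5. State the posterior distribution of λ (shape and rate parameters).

Posterior: Gamma(shape=28.5, rate=8.1)

Total count ∑xᵢ = 19 over n = 4 nights.
Gamma is conjugate to the Poisson likelihood: posterior is Gamma(shape = 9.5+19 = 28.5, rate = 4.1+4 = 8.1).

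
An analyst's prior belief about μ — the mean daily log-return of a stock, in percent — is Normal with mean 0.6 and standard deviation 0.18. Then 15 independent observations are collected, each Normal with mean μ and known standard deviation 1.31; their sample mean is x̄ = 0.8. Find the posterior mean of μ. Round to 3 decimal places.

Prior precision 1/τ₀² = 1/0.18² = 30.8642; data precision n/σ² = 15/1.31² = 8.74075.
Posterior precision = 30.8642 + 8.74075 = 39.6049.
Posterior mean = (30.8642·0.6 + 8.74075·0.8) / 39.6049 = 0.644.

Posterior mean ≈ 0.644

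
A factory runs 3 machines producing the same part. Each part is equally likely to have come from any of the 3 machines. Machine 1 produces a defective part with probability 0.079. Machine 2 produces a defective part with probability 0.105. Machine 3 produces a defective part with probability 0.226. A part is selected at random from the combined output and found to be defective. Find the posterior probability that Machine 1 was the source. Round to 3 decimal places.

Posterior probability ≈ 0.193

P(defective|M1) = 0.079; P(defective|M2) = 0.105; P(defective|M3) = 0.226.
Prior × likelihood for each source: 0.333333·0.079=0.02633, 0.333333·0.105=0.03500, 0.333333·0.226=0.07533. Summing gives P(defective) = 0.13667.
P(Machine 1 | defective) = 0.02633 / 0.13667 = 0.193.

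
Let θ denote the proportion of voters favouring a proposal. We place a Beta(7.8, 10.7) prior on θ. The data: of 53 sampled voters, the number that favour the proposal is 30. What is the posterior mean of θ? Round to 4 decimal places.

Posterior mean ≈ 0.5287

Observing 30 successes and 23 failures updates Beta(7.8, 10.7) by adding the success and failure counts to the two shape parameters: α = 7.8+30 = 37.8, β = 10.7+23 = 33.7.
E[θ | data] = 37.8/(37.8+33.7) = 0.5287.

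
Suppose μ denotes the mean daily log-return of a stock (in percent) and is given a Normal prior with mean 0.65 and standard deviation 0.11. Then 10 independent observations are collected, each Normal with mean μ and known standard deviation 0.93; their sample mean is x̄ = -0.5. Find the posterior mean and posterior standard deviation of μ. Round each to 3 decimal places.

With known σ, the Normal prior is conjugate. Weight on the data is w = (n/σ²)/(n/σ² + 1/τ₀²) = 11.5620/(11.5620+82.6446) = 0.12273.
Posterior mean = w·x̄ + (1−w)·μ₀ = 0.12273·-0.5 + 0.87727·0.65 = 0.509. Posterior variance = 1/(11.5620+82.6446) = 0.0106150, so SD = 0.103.

Posterior mean ≈ 0.509; posterior SD ≈ 0.103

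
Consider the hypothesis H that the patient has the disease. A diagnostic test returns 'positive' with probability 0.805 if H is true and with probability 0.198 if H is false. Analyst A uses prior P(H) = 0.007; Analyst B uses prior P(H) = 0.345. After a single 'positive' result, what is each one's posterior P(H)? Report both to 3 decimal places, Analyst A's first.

Analyst A: 0.028; Analyst B: 0.682

The likelihood ratio for a 'positive' result is 0.805/0.198 = 4.0657.
Analyst A: prior odds 0.007/0.993 = 0.0070493; posterior odds 0.028660; posterior probability 0.028.
Analyst B: prior odds 0.345/0.655 = 0.52672; posterior odds 2.1415; posterior probability 0.682.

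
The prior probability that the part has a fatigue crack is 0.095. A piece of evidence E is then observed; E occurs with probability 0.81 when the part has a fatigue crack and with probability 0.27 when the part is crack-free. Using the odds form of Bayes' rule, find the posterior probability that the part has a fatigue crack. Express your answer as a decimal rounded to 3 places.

Prior odds = 0.095/(1−0.095) = 0.10497.
Likelihood ratio for E = 0.81/0.27 = 3.0000.
Posterior odds = prior odds × LR = 0.31492.
Posterior probability = odds/(1+odds) = 0.31492/1.3149 = 0.239.

Posterior probability ≈ 0.239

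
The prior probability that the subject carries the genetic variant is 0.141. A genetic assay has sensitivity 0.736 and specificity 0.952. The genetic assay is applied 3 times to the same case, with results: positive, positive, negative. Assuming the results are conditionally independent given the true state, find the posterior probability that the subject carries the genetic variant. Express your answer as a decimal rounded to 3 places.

With H the event that the subject carries the genetic variant, the joint likelihood of the observed sequence is P(data|H) = 0.736·0.736·0.264 = 0.14301 and P(data|¬H) = 0.048·0.048·0.952 = 0.0021934.
Bayes: P(H|data) = 0.141·0.14301 / (0.141·0.14301 + 0.859·0.0021934) = 0.020164/0.022048 = 0.9145.

Posterior P(H) ≈ 0.915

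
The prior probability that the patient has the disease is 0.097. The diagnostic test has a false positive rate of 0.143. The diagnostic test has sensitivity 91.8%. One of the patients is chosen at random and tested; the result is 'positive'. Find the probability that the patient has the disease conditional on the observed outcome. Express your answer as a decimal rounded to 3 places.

P(H | E) ≈ 0.408

Let H be the event that the patient has the disease. P(H) = 0.097, so P(¬H) = 0.903. With E the 'positive' result, P(E|H) = 0.918 and P(E|¬H) = 0.143.
P(E) = 0.918·0.097 + 0.143·0.903 = 0.089046 + 0.12913 = 0.21818.
By Bayes' theorem, P(H|E) = 0.089046 / 0.21818 = 0.408.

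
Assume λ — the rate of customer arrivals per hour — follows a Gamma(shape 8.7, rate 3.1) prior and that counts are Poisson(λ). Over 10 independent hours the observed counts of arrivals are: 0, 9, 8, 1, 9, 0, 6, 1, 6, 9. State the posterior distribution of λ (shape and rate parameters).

Posterior: Gamma(shape=57.7, rate=13.1)

The Poisson likelihood adds the total count to the shape and the number of exposure periods to the rate. Here ∑xᵢ = 49 and n = 10, so shape 8.7→57.7 and rate 3.1→13.1.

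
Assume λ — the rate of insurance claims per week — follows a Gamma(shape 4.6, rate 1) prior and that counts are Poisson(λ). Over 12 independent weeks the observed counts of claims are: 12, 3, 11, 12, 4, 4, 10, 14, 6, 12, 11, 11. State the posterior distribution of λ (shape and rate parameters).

Posterior: Gamma(shape=114.6, rate=13)

The Poisson likelihood adds the total count to the shape and the number of exposure periods to the rate. Here ∑xᵢ = 110 and n = 12, so shape 4.6→114.6 and rate 1→13.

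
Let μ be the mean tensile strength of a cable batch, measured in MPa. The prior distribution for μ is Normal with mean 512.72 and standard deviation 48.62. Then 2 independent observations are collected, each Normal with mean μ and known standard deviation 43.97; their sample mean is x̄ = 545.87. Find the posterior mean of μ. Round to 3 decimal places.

Posterior mean ≈ 536.248

Prior precision 1/τ₀² = 1/48.62² = 0.00042303; data precision n/σ² = 2/43.97² = 0.00103447.
Posterior precision = 0.00042303 + 0.00103447 = 0.00145750.
Posterior mean = (0.00042303·512.72 + 0.00103447·545.87) / 0.00145750 = 536.248.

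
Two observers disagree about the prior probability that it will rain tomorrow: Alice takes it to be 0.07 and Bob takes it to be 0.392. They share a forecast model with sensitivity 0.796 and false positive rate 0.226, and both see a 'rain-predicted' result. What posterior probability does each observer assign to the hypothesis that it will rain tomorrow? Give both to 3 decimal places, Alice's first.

P('+'|H) = 0.796, P('+'|¬H) = 0.226.
Alice: numerator 0.796·0.07 = 0.055720; evidence = 0.055720+0.226·0.93 = 0.26590; posterior = 0.210.
Bob: numerator 0.796·0.392 = 0.31203; evidence = 0.31203+0.226·0.608 = 0.44944; posterior = 0.694.

Alice: 0.210; Bob: 0.694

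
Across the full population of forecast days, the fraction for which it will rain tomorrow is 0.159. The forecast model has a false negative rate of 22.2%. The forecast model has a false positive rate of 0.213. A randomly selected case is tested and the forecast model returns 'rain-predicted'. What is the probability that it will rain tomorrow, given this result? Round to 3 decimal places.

P(H | E) ≈ 0.408

Let H be the event that it will rain tomorrow. P(H) = 0.159, so P(¬H) = 0.841. With E the 'rain-predicted' result, P(E|H) = 0.778 and P(E|¬H) = 0.213.
P(E) = 0.778·0.159 + 0.213·0.841 = 0.12370 + 0.17913 = 0.30283.
By Bayes' theorem, P(H|E) = 0.12370 / 0.30283 = 0.408.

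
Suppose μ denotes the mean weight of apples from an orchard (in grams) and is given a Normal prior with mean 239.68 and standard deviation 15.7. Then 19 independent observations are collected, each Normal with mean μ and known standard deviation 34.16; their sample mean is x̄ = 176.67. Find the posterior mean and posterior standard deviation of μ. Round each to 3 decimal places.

Posterior mean ≈ 189.238; posterior SD ≈ 7.012

With known σ, the Normal prior is conjugate. Weight on the data is w = (n/σ²)/(n/σ² + 1/τ₀²) = 0.0162824/(0.0162824+0.00405696) = 0.80054.
Posterior mean = w·x̄ + (1−w)·μ₀ = 0.80054·176.67 + 0.19946·239.68 = 189.238. Posterior variance = 1/(0.0162824+0.00405696) = 49.1658, so SD = 7.012.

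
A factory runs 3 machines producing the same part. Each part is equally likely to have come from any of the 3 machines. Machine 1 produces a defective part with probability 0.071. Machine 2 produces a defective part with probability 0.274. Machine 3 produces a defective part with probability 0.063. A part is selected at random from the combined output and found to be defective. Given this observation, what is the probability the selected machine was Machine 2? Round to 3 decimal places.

Posterior probability ≈ 0.672

Tabulate prior·likelihood by source: [1] prior 0.333333, lik 0.071, product 0.02367; [2] prior 0.333333, lik 0.274, product 0.09133; [3] prior 0.333333, lik 0.063, product 0.02100.
Normalizing constant = 0.13600; the posterior for Machine 2 is its product over the sum, 0.09133/0.13600 = 0.672.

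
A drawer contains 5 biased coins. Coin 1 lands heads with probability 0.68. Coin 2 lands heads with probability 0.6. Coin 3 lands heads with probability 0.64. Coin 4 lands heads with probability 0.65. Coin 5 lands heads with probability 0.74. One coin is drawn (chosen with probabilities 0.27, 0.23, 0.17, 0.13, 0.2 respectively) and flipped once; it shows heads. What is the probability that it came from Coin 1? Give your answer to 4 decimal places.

Posterior probability ≈ 0.2770

P(heads|C1) = 0.68; P(heads|C2) = 0.6; P(heads|C3) = 0.64; P(heads|C4) = 0.65; P(heads|C5) = 0.74.
Prior × likelihood for each source: 0.27·0.68=0.1836, 0.23·0.6=0.1380, 0.17·0.64=0.1088, 0.13·0.65=0.08450, 0.2·0.74=0.1480. Summing gives P(heads) = 0.66290.
P(Coin 1 | heads) = 0.1836 / 0.66290 = 0.2770.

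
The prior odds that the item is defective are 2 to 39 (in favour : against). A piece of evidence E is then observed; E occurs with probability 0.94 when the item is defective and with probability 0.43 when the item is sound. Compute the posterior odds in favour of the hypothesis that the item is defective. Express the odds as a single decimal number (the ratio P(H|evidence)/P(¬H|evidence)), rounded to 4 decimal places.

Posterior odds ≈ 0.1121

Prior odds = 2/39 = 0.051282. In log-odds, ln(0.051282) = -2.9704.
Add log likelihood ratio: ln(2.1860) = 0.78209.
Posterior log-odds = -2.1883, so posterior odds = exp(-2.1883) = 0.11210.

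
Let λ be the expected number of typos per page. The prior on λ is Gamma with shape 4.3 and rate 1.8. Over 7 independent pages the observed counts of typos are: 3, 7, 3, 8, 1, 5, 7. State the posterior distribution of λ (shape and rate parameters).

Posterior: Gamma(shape=38.3, rate=8.8)

Total count ∑xᵢ = 34 over n = 7 pages.
Gamma is conjugate to the Poisson likelihood: posterior is Gamma(shape = 4.3+34 = 38.3, rate = 1.8+7 = 8.8).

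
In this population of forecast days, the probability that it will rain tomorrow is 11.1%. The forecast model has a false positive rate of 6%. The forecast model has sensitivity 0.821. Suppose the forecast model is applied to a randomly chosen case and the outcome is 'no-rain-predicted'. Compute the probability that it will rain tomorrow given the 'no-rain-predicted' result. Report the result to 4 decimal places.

Write H for 'it will rain tomorrow'. Prior odds H:¬H = 0.111/0.889 = 0.12486. For the 'no-rain-predicted' outcome, the likelihood ratio is 0.179/0.94 = 0.19043.
Posterior odds = 0.12486 × 0.19043 = 0.023776, so P(H|E) = 0.023776/(1+0.023776) = 0.0232.

P(H | E) ≈ 0.0232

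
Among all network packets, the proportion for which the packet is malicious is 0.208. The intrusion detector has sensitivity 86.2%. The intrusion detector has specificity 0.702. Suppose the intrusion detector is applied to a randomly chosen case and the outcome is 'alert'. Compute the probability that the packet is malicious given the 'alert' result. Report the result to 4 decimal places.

Let H be the event that the packet is malicious. P(H) = 0.208, so P(¬H) = 0.792. With E the 'alert' result, P(E|H) = 0.862 and P(E|¬H) = 0.298.
P(E) = 0.862·0.208 + 0.298·0.792 = 0.17930 + 0.23602 = 0.41531.
By Bayes' theorem, P(H|E) = 0.17930 / 0.41531 = 0.4317.

P(H | E) ≈ 0.4317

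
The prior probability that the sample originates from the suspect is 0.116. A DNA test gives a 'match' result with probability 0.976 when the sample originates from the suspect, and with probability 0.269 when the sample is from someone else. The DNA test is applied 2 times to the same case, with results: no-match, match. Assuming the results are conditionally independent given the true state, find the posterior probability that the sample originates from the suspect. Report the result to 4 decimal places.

Posterior P(H) ≈ 0.0154

With H the event that the sample originates from the suspect, the joint likelihood of the observed sequence is P(data|H) = 0.024·0.976 = 0.023424 and P(data|¬H) = 0.731·0.269 = 0.19664.
Bayes: P(H|data) = 0.116·0.023424 / (0.116·0.023424 + 0.884·0.19664) = 0.0027172/0.17655 = 0.0154.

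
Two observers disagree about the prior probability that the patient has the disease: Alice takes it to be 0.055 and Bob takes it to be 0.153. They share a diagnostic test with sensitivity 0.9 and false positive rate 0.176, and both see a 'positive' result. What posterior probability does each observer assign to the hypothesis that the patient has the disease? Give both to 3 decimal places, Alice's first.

The likelihood ratio for a 'positive' result is 0.9/0.176 = 5.1136.
Alice: prior odds 0.055/0.945 = 0.058201; posterior odds 0.29762; posterior probability 0.229.
Bob: prior odds 0.153/0.847 = 0.18064; posterior odds 0.92371; posterior probability 0.480.

Alice: 0.229; Bob: 0.480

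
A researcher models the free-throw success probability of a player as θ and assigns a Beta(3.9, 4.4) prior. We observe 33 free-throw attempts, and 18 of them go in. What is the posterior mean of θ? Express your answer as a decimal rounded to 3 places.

Observing 18 successes and 15 failures updates Beta(3.9, 4.4) by adding the success and failure counts to the two shape parameters: α = 3.9+18 = 21.9, β = 4.4+15 = 19.4.
E[θ | data] = 21.9/(21.9+19.4) = 0.530.

Posterior mean ≈ 0.530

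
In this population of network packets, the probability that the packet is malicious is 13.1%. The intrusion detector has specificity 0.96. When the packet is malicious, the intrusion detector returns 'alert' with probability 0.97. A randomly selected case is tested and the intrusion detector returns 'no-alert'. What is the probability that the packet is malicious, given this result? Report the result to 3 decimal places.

Let H be the event that the packet is malicious. P(H) = 0.131, so P(¬H) = 0.869. With E the 'no-alert' result, P(E|H) = 0.03 and P(E|¬H) = 0.96.
P(E) = 0.03·0.131 + 0.96·0.869 = 0.0039300 + 0.83424 = 0.83817.
By Bayes' theorem, P(H|E) = 0.0039300 / 0.83817 = 0.005.

P(H | E) ≈ 0.005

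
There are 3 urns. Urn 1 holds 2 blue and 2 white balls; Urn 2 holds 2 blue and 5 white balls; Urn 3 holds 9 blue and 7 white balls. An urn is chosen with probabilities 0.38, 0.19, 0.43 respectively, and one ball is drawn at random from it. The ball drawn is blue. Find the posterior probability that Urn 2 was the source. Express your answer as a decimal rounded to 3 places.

P(blue|Urn 1) = 0.5; P(blue|Urn 2) = 0.2857; P(blue|Urn 3) = 0.5625.
Prior × likelihood for each source: 0.38·0.5=0.1900, 0.19·0.2857=0.05429, 0.43·0.5625=0.2419. Summing gives P(blue) = 0.48616.
P(Urn 2 | blue) = 0.05429 / 0.48616 = 0.112.

Posterior probability ≈ 0.112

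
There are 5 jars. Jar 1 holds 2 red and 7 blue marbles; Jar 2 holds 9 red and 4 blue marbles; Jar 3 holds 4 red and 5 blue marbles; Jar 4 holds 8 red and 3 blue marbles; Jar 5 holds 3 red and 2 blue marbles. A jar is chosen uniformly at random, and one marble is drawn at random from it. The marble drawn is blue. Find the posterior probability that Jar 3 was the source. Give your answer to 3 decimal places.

P(blue|Jar 1) = 0.7778; P(blue|Jar 2) = 0.3077; P(blue|Jar 3) = 0.5556; P(blue|Jar 4) = 0.2727; P(blue|Jar 5) = 0.4.
Prior × likelihood for each source: 0.2·0.7778=0.1556, 0.2·0.3077=0.06154, 0.2·0.5556=0.1111, 0.2·0.2727=0.05455, 0.2·0.4=0.08000. Summing gives P(blue) = 0.46275.
P(Jar 3 | blue) = 0.1111 / 0.46275 = 0.240.

Posterior probability ≈ 0.240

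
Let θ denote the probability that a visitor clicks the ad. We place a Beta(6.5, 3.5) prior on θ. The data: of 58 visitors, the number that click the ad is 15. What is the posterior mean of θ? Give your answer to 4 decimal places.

Posterior mean ≈ 0.3162

The binomial likelihood is conjugate to the Beta prior: with 15 successes and 43 failures, the posterior is Beta(6.5+15, 3.5+43) = Beta(21.5, 46.5).
Posterior mean = α/(α+β) = 21.5/68 = 0.3162.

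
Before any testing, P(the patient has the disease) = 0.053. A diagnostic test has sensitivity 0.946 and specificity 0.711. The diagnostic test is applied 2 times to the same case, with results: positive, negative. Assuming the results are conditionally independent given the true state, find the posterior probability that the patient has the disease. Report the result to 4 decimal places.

With H the event that the patient has the disease, the joint likelihood of the observed sequence is P(data|H) = 0.946·0.054 = 0.051084 and P(data|¬H) = 0.289·0.711 = 0.20548.
Bayes: P(H|data) = 0.053·0.051084 / (0.053·0.051084 + 0.947·0.20548) = 0.0027075/0.19730 = 0.0137.

Posterior P(H) ≈ 0.0137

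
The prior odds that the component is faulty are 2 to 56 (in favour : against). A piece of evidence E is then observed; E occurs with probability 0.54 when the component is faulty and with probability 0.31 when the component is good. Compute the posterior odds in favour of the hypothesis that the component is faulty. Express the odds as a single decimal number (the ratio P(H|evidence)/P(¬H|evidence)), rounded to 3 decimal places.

Prior odds = 2/56 = 0.035714.
Likelihood ratio for E = 0.54/0.31 = 1.7419.
Posterior odds = prior odds × LR = 0.062212.

Posterior odds ≈ 0.062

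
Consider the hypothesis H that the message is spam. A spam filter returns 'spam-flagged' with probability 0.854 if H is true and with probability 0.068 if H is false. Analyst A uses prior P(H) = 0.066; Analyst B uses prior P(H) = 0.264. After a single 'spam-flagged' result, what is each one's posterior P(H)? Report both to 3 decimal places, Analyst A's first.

Analyst A: 0.470; Analyst B: 0.818

P('+'|H) = 0.854, P('+'|¬H) = 0.068.
Analyst A: numerator 0.854·0.066 = 0.056364; evidence = 0.056364+0.068·0.934 = 0.11988; posterior = 0.470.
Analyst B: numerator 0.854·0.264 = 0.22546; evidence = 0.22546+0.068·0.736 = 0.27550; posterior = 0.818.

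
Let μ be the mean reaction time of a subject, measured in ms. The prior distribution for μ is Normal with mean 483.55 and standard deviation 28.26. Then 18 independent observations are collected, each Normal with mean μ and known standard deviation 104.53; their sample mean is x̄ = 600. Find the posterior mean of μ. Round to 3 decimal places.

Posterior mean ≈ 549.711

With known σ, the Normal prior is conjugate. Weight on the data is w = (n/σ²)/(n/σ² + 1/τ₀²) = 0.00164737/(0.00164737+0.00125215) = 0.56815.
Posterior mean = w·x̄ + (1−w)·μ₀ = 0.56815·600 + 0.43185·483.55 = 549.711.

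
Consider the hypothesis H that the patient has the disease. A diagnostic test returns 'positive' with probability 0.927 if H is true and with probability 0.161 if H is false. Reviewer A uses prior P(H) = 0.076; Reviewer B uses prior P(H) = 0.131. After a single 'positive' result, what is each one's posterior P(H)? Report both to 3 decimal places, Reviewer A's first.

P('+'|H) = 0.927, P('+'|¬H) = 0.161.
Reviewer A: numerator 0.927·0.076 = 0.070452; evidence = 0.070452+0.161·0.924 = 0.21922; posterior = 0.321.
Reviewer B: numerator 0.927·0.131 = 0.12144; evidence = 0.12144+0.161·0.869 = 0.26135; posterior = 0.465.

Reviewer A: 0.321; Reviewer B: 0.465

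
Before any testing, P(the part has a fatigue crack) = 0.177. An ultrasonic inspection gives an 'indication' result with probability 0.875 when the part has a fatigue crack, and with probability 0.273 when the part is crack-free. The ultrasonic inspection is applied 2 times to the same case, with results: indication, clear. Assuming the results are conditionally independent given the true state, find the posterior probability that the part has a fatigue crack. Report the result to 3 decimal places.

Posterior P(H) ≈ 0.106

Let H be the event that the part has a fatigue crack; start with P(H) = 0.177. P('indication'|H) = 0.875, P('indication'|¬H) = 0.273.
Update on result 1 ('indication'): P(H) ← 0.875·0.1770 / (0.875·0.1770 + 0.273·0.8230) = 0.15487/0.37955 = 0.4080.
Update on result 2 ('clear'): P(H) ← 0.125·0.4080 / (0.125·0.4080 + 0.727·0.5920) = 0.051006/0.48136 = 0.1060.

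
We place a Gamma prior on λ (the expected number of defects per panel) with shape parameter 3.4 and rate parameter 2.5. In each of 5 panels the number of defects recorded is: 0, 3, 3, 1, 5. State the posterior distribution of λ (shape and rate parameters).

Posterior: Gamma(shape=15.4, rate=7.5)

Total count ∑xᵢ = 12 over n = 5 panels.
Gamma is conjugate to the Poisson likelihood: posterior is Gamma(shape = 3.4+12 = 15.4, rate = 2.5+5 = 7.5).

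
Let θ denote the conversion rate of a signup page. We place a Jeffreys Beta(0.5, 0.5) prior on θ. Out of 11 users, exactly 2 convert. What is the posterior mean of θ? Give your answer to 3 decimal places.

Posterior mean ≈ 0.208

The binomial likelihood is conjugate to the Beta prior: with 2 successes and 9 failures, the posterior is Beta(0.5+2, 0.5+9) = Beta(2.5, 9.5).
E[θ | data] = 2.5/(2.5+9.5) = 0.208.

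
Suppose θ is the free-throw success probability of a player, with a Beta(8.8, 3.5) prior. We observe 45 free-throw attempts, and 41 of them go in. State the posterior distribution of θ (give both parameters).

Observing 41 successes and 4 failures updates Beta(8.8, 3.5) by adding the success and failure counts to the two shape parameters: α = 8.8+41 = 49.8, β = 3.5+4 = 7.5.

Posterior: Beta(49.8, 7.5)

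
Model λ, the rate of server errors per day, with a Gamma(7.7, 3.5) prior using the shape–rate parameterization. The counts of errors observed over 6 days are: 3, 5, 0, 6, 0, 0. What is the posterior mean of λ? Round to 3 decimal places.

Total count ∑xᵢ = 14 over n = 6 days.
Gamma is conjugate to the Poisson likelihood: posterior is Gamma(shape = 7.7+14 = 21.7, rate = 3.5+6 = 9.5).
E[λ | data] = 21.7/9.5 = 2.284.

Posterior mean ≈ 2.284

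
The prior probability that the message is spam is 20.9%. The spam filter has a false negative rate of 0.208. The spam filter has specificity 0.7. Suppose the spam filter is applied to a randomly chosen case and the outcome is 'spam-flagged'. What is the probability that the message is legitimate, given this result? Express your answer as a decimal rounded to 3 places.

Let H be the event that the message is spam. P(H) = 0.209, so P(¬H) = 0.791. With E the 'spam-flagged' result, P(E|H) = 0.792 and P(E|¬H) = 0.3.
P(E) = 0.792·0.209 + 0.3·0.791 = 0.16553 + 0.23730 = 0.40283.
By Bayes' theorem, P(H|E) = 0.16553 / 0.40283 = 0.411. Hence P(¬H|E) = 1 − 0.411 = 0.589.

P(¬H | E) ≈ 0.589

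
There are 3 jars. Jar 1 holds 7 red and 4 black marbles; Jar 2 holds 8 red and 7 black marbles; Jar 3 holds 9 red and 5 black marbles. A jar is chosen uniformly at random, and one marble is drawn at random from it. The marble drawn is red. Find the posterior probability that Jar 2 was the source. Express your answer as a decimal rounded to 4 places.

Tabulate prior·likelihood by source: [1] prior 0.333333, lik 0.6364, product 0.2121; [2] prior 0.333333, lik 0.5333, product 0.1778; [3] prior 0.333333, lik 0.6429, product 0.2143.
Normalizing constant = 0.60418; the posterior for Jar 2 is its product over the sum, 0.1778/0.60418 = 0.2942.

Posterior probability ≈ 0.2942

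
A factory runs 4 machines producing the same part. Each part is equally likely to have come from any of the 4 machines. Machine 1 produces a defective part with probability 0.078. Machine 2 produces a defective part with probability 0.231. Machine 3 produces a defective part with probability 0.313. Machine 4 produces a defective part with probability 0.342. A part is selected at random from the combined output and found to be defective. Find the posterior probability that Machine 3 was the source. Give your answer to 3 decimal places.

Posterior probability ≈ 0.325

Tabulate prior·likelihood by source: [1] prior 0.25, lik 0.078, product 0.01950; [2] prior 0.25, lik 0.231, product 0.05775; [3] prior 0.25, lik 0.313, product 0.07825; [4] prior 0.25, lik 0.342, product 0.08550.
Normalizing constant = 0.24100; the posterior for Machine 3 is its product over the sum, 0.07825/0.24100 = 0.325.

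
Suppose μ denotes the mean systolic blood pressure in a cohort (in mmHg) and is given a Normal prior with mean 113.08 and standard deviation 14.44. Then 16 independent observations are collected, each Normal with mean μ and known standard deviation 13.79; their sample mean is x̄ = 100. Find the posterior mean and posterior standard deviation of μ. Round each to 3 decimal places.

With known σ, the Normal prior is conjugate. Weight on the data is w = (n/σ²)/(n/σ² + 1/τ₀²) = 0.0841379/(0.0841379+0.00479585) = 0.94607.
Posterior mean = w·x̄ + (1−w)·μ₀ = 0.94607·100 + 0.053926·113.08 = 100.705. Posterior variance = 1/(0.0841379+0.00479585) = 11.2443, so SD = 3.353.

Posterior mean ≈ 100.705; posterior SD ≈ 3.353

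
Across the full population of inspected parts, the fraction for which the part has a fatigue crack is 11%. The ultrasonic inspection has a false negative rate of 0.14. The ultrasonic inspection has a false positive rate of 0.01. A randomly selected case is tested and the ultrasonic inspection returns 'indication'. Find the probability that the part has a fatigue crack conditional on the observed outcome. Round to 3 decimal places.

Let H be the event that the part has a fatigue crack. P(H) = 0.11, so P(¬H) = 0.89. With E the 'indication' result, P(E|H) = 0.86 and P(E|¬H) = 0.01.
P(E) = 0.86·0.11 + 0.01·0.89 = 0.094600 + 0.0089000 = 0.10350.
By Bayes' theorem, P(H|E) = 0.094600 / 0.10350 = 0.914.

P(H | E) ≈ 0.914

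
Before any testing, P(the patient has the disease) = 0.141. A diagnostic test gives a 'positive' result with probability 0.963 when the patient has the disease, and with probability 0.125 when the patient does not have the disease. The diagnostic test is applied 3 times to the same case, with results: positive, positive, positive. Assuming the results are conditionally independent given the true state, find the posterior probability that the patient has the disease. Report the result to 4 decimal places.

With H the event that the patient has the disease, the joint likelihood of the observed sequence is P(data|H) = 0.963·0.963·0.963 = 0.89306 and P(data|¬H) = 0.125·0.125·0.125 = 0.0019531.
Bayes: P(H|data) = 0.141·0.89306 / (0.141·0.89306 + 0.859·0.0019531) = 0.12592/0.12760 = 0.9869.

Posterior P(H) ≈ 0.9869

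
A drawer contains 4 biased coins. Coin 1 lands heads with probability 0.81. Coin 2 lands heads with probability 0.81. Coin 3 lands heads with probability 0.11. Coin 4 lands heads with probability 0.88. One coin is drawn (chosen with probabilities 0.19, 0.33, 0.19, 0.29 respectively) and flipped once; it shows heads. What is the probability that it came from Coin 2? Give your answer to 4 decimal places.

P(heads|C1) = 0.81; P(heads|C2) = 0.81; P(heads|C3) = 0.11; P(heads|C4) = 0.88.
Prior × likelihood for each source: 0.19·0.81=0.1539, 0.33·0.81=0.2673, 0.19·0.11=0.02090, 0.29·0.88=0.2552. Summing gives P(heads) = 0.69730.
P(Coin 2 | heads) = 0.2673 / 0.69730 = 0.3833.

Posterior probability ≈ 0.3833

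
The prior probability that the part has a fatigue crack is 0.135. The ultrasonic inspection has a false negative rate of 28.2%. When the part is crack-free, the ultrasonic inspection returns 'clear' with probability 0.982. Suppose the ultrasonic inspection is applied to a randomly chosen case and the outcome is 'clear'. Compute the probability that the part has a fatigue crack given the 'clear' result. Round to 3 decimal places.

Let H be the event that the part has a fatigue crack. P(H) = 0.135, so P(¬H) = 0.865. With E the 'clear' result, P(E|H) = 0.282 and P(E|¬H) = 0.982.
P(E) = 0.282·0.135 + 0.982·0.865 = 0.038070 + 0.84943 = 0.88750.
By Bayes' theorem, P(H|E) = 0.038070 / 0.88750 = 0.043.

P(H | E) ≈ 0.043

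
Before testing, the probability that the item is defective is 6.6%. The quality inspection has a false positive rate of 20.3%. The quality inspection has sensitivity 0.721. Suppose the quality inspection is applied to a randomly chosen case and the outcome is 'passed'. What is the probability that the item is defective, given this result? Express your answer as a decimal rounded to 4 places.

P(H | E) ≈ 0.0241

Let H be the event that the item is defective. P(H) = 0.066, so P(¬H) = 0.934. With E the 'passed' result, P(E|H) = 0.279 and P(E|¬H) = 0.797.
P(E) = 0.279·0.066 + 0.797·0.934 = 0.018414 + 0.74440 = 0.76281.
By Bayes' theorem, P(H|E) = 0.018414 / 0.76281 = 0.0241.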